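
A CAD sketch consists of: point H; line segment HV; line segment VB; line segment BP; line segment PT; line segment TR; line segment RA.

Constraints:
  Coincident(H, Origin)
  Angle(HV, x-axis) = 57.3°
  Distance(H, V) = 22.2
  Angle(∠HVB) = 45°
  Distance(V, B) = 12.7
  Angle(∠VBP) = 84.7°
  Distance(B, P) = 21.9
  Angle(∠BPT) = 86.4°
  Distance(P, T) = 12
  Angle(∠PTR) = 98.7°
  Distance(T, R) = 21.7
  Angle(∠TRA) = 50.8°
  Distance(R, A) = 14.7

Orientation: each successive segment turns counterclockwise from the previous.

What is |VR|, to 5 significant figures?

2.0685

H is at the origin; HV runs at 57.3° with length 22.2, so V = (11.993, 18.682). ∠HVB = 45.0° gives VB at -167.70° from the x-axis; with |VB| = 12.7, B = (-0.41514, 15.976). ∠VBP = 84.7° gives BP at -72.400° from the x-axis; with |BP| = 21.9, P = (6.2068, -4.8988). ∠BPT = 86.4° gives PT at 21.200° from the x-axis; with |PT| = 12.0, T = (17.395, -0.55933). ∠PTR = 98.7° gives TR at 102.50° from the x-axis; with |TR| = 21.7, R = (12.698, 20.626). Then |VR| = |R − V| = 2.0685.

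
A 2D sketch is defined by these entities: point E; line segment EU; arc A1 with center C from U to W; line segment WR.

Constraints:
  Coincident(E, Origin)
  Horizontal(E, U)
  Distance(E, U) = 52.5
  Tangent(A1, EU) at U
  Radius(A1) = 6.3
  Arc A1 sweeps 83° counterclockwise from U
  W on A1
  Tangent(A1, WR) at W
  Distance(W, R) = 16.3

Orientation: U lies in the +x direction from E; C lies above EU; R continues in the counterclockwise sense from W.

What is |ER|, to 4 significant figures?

64.50

On A1, U sits at bearing -90° from C; an 83° counterclockwise sweep puts W at bearing -7°, so W = C + 6.3·(cos -7°, sin -7°) = (58.75, 5.532). The tangent condition forces CW to be normal to WR, so WR runs along (−sin -7°, cos -7°); with |WR| = 16.3, R = (60.74, 21.71). Then |ER| = |R − E| = 64.50.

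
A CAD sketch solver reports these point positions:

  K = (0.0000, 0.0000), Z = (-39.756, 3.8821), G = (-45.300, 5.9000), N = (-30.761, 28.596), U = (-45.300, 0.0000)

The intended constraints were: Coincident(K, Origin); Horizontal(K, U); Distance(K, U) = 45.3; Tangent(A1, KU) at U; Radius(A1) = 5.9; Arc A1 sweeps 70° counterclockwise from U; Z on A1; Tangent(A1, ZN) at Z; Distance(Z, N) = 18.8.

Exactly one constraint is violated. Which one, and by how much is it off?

Distance(Z, N) = 18.8 — off by 7.50.

K = (0.00, 0.00) ✓; K.y = 0.00, U.y = 0.00 ✓; |KU| = 45.30 ✓; ∠(GU, UK) = 90.00° ✓; |GU| = 5.900 ✓; bearing(G→Z) − bearing(G→U) = 70.00° ✓; |GZ| = 5.900 ✓; ∠(GZ, ZN) = 90.00° ✓; |ZN| = 26.30 ✗.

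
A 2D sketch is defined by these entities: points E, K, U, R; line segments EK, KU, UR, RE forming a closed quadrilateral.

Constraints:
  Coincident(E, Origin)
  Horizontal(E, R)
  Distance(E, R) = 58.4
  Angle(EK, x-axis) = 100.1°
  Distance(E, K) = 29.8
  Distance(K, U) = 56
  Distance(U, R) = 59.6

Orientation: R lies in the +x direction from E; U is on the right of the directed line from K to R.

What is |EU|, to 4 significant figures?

26.20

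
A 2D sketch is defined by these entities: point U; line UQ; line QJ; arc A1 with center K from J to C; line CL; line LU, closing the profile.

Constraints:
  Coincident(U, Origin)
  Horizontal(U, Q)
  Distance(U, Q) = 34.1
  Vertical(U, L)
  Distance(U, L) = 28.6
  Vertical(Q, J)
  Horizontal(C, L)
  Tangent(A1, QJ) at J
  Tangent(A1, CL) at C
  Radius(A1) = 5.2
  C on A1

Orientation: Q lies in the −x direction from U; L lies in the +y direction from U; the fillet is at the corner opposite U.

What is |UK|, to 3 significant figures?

37.2

U is at the origin; UQ is horizontal with |UQ| = 34.1 and Q on the −x side, so Q = (-34.1, 0.00). UL is vertical with |UL| = 28.6 and L on the +y side, so L = (0.00, 28.6). The virtual corner opposite U is at (-34.1, 28.6). Since A1 is tangent to QJ there, KJ ⟂ QJ and since A1 is tangent to CL there, KC ⟂ CL, with radius 5.2, so the center K sits 5.2 in from both sides at K = (-28.9, 23.4). Then |UK| = |K − U| = 37.2.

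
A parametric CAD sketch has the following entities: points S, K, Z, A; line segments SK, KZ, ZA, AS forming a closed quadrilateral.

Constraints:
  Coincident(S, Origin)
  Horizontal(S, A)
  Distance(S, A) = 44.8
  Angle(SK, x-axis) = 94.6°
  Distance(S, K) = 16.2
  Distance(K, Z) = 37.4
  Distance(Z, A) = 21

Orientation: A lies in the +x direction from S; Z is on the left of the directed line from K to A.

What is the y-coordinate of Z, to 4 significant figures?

19.06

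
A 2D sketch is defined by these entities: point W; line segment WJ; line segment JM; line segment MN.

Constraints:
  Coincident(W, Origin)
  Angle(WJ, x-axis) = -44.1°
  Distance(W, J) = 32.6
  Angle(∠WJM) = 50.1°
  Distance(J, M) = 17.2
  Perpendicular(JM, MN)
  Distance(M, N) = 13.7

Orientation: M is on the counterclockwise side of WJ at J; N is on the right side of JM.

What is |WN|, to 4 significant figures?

38.89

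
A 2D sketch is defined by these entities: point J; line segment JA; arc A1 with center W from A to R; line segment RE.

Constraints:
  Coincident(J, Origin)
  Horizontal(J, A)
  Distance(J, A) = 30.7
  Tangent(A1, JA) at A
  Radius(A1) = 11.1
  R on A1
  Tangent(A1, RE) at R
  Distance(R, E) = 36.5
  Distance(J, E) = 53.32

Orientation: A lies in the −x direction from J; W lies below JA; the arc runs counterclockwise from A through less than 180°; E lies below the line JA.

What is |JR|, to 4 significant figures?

43.63

J is at the origin; JA is horizontal with |JA| = 30.7 and A on the −x side, so A = (-30.70, 0.000). Since A1 is tangent to JA there, WA ⟂ JA, so W = A + (0, -11.1) = (-30.70, -11.10). Since WR ⟂ RE (tangency), |WE| = √(11.1² + 36.5²) = 38.15 regardless of where R sits on A1. So E lies on both circle(J, 53.32) and circle(W, 38.15); the below-JA intersection is E = (-22.47, -48.35). R is the foot of the tangent from E: R = (-40.37, -16.54).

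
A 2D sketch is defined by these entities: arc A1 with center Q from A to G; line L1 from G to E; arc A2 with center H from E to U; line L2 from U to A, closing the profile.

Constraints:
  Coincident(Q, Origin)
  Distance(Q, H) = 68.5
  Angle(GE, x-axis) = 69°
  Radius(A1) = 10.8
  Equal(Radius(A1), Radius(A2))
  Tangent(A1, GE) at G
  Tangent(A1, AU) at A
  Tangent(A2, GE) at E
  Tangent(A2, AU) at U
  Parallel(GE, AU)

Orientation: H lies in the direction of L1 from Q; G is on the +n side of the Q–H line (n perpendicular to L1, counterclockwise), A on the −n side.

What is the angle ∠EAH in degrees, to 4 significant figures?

8.542°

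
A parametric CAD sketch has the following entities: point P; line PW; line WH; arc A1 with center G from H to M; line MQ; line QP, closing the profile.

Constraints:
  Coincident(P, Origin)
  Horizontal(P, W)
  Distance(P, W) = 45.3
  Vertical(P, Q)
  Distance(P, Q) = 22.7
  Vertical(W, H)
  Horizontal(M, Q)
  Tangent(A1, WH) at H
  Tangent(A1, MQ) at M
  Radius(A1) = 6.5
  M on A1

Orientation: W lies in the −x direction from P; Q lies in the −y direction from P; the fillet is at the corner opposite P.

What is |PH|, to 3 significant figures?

48.1

The virtual corner opposite P is at (-45.3, -22.7). The tangent condition forces GH to be normal to WH and since A1 is tangent to MQ there, GM ⟂ MQ, with radius 6.5, so the center G sits 6.5 in from both sides at G = (-38.8, -16.2). That places the tangent points at H = (-45.3, -16.2) on WH and M = (-38.8, -22.7) on MQ. Then |PH| = |H − P| = 48.1.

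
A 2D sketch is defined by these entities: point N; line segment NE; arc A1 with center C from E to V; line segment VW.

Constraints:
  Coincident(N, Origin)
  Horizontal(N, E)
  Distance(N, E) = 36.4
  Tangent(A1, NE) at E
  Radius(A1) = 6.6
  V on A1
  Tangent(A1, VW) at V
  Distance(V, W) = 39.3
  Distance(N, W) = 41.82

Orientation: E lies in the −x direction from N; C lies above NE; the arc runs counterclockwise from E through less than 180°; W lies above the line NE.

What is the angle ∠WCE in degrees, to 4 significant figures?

145.5°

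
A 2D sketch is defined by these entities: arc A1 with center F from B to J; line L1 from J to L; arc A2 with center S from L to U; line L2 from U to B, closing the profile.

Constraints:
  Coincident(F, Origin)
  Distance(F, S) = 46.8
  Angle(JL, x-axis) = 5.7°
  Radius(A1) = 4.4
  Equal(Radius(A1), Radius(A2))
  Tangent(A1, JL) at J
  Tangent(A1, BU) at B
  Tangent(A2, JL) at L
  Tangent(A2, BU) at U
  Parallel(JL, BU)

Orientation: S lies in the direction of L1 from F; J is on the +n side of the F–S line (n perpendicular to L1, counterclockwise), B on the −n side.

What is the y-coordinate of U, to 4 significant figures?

0.2699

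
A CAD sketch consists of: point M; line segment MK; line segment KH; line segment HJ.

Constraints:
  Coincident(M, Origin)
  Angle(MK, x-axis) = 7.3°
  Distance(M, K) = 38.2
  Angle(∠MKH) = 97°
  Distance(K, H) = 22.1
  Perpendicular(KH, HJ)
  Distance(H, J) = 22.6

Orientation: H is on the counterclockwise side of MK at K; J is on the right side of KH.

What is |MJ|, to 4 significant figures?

66.17

M is at the origin; MK runs at 7.3° with length 38.2, so K = 38.2·(cos 7.3°, sin 7.3°) = (37.89, 4.854). ∠MKH = 97.0°, so KH runs at 7.3° + (180° − 97.0°) = 90.30° from the x-axis; with |KH| = 22.1, H = K + 22.1·(cos 90.30°, sin 90.30°) = (37.77, 26.95). KH ⟂ HJ; with |HJ| = 22.6 on the right of KH, J = H + 22.6·(1.000, 0.005236) = (60.37, 27.07). Then |MJ| = |J − M| = 66.17.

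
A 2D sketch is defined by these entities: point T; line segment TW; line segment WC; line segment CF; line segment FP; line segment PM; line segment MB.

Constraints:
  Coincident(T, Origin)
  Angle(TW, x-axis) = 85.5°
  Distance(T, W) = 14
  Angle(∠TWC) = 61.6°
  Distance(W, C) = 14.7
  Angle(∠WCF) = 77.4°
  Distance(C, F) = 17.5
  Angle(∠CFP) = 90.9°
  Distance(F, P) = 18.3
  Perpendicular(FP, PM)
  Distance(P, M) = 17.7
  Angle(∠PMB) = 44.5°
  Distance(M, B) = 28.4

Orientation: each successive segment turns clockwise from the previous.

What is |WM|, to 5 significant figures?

5.2543

T is at the origin; TW runs at 85.5° with length 14.0, so W = (1.0984, 13.957). ∠TWC = 61.6° gives WC at -32.900° from the x-axis; with |WC| = 14.7, C = (13.441, 5.9722). ∠WCF = 77.4° gives CF at -135.50° from the x-axis; with |CF| = 17.5, F = (0.95896, -6.2937). ∠CFP = 90.9° gives FP at 135.40° from the x-axis; with |FP| = 18.3, P = (-12.071, 6.5557). The perpendicularity gives PM at right angles to FP, so PM runs at 45.400°; with |PM| = 17.7, M = (0.35699, 19.159). Then |WM| = |M − W| = 5.2543.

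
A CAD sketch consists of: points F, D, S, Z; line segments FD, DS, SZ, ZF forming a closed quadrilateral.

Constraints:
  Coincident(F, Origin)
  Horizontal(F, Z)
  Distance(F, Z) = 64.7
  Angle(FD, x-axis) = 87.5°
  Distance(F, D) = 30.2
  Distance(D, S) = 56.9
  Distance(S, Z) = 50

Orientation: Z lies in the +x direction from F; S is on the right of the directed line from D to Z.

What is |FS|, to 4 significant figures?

31.11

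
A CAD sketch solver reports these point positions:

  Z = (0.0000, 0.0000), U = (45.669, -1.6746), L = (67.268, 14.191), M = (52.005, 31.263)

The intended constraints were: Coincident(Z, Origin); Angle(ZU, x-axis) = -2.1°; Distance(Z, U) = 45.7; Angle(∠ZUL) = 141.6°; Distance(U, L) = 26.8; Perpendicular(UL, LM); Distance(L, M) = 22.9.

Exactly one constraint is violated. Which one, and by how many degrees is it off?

Perpendicular(UL, LM) — off by 5.50°.

Z = (0.00, 0.00) ✓; ZU at -2.100° ✓; |ZU| = 45.70 ✓; ∠ZUL = 141.6° ✓; |UL| = 26.80 ✓; ∠(UL, LM) = 95.50° ✗; |LM| = 22.90 ✓.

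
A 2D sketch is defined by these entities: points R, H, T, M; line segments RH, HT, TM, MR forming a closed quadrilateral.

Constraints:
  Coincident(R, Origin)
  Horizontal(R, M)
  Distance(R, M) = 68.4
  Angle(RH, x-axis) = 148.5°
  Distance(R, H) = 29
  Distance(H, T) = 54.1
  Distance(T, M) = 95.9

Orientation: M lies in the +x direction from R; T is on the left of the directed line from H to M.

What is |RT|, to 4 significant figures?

64.56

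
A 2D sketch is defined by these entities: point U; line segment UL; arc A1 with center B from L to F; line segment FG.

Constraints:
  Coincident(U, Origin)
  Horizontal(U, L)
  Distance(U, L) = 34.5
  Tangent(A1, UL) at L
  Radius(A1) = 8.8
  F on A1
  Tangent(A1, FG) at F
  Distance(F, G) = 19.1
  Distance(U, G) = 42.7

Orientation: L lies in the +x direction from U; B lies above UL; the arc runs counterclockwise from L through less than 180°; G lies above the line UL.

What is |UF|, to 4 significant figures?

43.96

Checks: |BF| = 8.800 ✓; ∠(BF, FG) = 90.00° ✓; |FG| = 19.10 ✓; |UG| = 42.70 ✓.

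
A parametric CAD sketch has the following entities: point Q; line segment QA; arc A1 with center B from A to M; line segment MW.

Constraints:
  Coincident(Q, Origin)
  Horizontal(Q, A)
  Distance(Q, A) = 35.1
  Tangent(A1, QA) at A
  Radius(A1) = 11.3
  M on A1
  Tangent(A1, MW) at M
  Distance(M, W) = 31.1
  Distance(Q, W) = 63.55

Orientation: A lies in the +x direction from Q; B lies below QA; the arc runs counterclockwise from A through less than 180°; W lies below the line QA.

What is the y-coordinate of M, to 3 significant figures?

-18.9

Checks: |BM| = 11.30 ✓; ∠(BM, MW) = 90.00° ✓; |MW| = 31.10 ✓; |QW| = 63.55 ✓.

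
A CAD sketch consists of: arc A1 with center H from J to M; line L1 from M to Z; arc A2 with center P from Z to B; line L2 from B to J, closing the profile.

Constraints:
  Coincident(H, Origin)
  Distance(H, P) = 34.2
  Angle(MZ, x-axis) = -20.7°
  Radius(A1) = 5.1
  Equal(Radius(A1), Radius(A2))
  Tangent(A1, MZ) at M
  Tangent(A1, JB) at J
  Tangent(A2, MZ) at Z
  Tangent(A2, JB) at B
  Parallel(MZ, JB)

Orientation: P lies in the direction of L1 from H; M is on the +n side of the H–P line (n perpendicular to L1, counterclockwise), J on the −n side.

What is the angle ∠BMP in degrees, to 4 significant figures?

8.125°

Tangency of A1 to both parallel lines with radius 5.1 puts M and J at H ± 5.1·n: M = (1.803, 4.771), J = (-1.803, -4.771). Equal radii place Z and B the same way about P: Z = P + 5.1·n = (33.79, -7.318), B = P − 5.1·n = (30.19, -16.86). Then cos ∠BMP = MB·MP / (|MB||MP|), giving 8.125°.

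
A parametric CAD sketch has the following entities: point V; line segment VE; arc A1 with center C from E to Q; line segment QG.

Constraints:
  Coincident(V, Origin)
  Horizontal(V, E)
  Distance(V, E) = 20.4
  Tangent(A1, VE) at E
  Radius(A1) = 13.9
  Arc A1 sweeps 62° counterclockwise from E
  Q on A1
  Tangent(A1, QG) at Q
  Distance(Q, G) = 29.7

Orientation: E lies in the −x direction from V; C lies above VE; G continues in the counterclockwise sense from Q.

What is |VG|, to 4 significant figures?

34.10

On A1, E sits at bearing -90° from C; a 62° counterclockwise sweep puts Q at bearing -28°, so Q = C + 13.9·(cos -28°, sin -28°) = (-8.127, 7.374). A1 meets QG tangentially, so CQ is at right angles to QG, so QG runs along (−sin -28°, cos -28°); with |QG| = 29.7, G = (5.816, 33.60). Then |VG| = |G − V| = 34.10.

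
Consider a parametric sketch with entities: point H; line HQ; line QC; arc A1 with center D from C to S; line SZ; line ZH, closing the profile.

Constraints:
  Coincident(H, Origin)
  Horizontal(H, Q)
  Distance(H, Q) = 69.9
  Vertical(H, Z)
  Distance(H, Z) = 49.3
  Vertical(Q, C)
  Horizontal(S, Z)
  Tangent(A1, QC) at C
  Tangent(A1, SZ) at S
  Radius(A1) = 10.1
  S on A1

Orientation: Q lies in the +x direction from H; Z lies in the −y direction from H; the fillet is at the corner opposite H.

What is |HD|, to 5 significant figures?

71.503

H is at the origin; HQ is horizontal with |HQ| = 69.9 and Q on the +x side, so Q = (69.900, 0.0000). HZ is vertical with |HZ| = 49.3 and Z on the −y side, so Z = (0.0000, -49.300). The virtual corner opposite H is at (69.900, -49.300). A1 meets QC tangentially, so DC is at right angles to QC and A1 meets SZ tangentially, so DS is at right angles to SZ, with radius 10.1, so the center D sits 10.1 in from both sides at D = (59.800, -39.200). Then |HD| = |D − H| = 71.503.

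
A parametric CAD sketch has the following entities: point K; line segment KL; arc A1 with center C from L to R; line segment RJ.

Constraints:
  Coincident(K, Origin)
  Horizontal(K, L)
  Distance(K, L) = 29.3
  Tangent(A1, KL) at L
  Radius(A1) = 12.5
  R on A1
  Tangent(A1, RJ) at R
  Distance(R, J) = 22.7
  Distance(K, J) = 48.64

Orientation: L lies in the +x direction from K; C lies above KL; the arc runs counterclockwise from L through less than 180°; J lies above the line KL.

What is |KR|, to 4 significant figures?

44.33

Checks: |CL| = 12.50 ✓; |CR| = 12.50 ✓; ∠(CR, RJ) = 90.00° ✓; |RJ| = 22.70 ✓; |KJ| = 48.64 ✓.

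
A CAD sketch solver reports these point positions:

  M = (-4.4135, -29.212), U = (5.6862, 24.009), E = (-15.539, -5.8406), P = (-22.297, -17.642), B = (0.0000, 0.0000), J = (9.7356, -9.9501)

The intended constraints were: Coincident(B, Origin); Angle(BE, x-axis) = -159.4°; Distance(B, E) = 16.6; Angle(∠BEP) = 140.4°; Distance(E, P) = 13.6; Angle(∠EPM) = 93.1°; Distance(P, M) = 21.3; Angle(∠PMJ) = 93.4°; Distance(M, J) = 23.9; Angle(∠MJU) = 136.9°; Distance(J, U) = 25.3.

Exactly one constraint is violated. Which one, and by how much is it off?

Distance(J, U) = 25.3 — off by 8.90.

B = (0.00, 0.00) ✓; BE at -159.4° ✓; |BE| = 16.60 ✓; ∠BEP = 140.4° ✓; |EP| = 13.60 ✓; ∠EPM = 93.10° ✓; |PM| = 21.30 ✓; ∠PMJ = 93.40° ✓; |MJ| = 23.90 ✓; ∠MJU = 136.9° ✓; |JU| = 34.20 ✗.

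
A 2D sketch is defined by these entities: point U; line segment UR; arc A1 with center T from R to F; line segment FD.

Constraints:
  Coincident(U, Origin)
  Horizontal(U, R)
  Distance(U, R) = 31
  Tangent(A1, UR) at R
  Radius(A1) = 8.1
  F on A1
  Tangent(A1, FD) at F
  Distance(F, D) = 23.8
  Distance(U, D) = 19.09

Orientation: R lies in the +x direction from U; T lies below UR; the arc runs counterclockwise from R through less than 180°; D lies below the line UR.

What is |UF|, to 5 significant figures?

25.792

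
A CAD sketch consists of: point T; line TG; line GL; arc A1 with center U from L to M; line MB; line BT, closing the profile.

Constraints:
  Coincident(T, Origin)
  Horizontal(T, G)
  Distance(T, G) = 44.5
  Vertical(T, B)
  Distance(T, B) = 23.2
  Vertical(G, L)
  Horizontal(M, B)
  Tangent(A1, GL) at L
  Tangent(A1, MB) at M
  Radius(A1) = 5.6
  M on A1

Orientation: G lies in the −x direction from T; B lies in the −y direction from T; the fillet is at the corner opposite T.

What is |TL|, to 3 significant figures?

47.9

The virtual corner opposite T is at (-44.5, -23.2). A1 meets GL tangentially, so UL is at right angles to GL and A1 meets MB tangentially, so UM is at right angles to MB, with radius 5.6, so the center U sits 5.6 in from both sides at U = (-38.9, -17.6). That places the tangent points at L = (-44.5, -17.6) on GL and M = (-38.9, -23.2) on MB. Then |TL| = |L − T| = 47.9.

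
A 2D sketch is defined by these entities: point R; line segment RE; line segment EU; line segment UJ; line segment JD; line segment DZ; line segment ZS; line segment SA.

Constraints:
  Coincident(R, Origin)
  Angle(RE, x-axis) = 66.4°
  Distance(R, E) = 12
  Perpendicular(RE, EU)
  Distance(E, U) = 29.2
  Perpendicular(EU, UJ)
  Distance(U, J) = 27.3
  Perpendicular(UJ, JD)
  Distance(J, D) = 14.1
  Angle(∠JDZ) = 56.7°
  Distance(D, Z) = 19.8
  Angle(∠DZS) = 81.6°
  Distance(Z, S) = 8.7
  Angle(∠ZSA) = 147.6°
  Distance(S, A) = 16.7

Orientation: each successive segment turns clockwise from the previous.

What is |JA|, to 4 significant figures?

9.464

∠DZS = 81.6° gives ZS at -65.30° from the x-axis; with |ZS| = 8.7, S = (27.93, -17.16). ∠ZSA = 147.6° gives SA at -97.70° from the x-axis; with |SA| = 16.7, A = (25.70, -33.71). Then |JA| = |A − J| = 9.464.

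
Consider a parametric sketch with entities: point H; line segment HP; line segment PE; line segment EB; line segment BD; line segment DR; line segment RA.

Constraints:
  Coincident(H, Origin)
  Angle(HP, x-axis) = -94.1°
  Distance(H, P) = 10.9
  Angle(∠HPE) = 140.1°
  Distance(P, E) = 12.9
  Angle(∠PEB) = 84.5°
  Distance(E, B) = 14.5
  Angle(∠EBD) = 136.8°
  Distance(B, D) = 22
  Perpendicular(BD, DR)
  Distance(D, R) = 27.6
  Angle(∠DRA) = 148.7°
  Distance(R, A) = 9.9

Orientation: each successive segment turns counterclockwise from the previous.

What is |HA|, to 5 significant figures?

18.652

H is at the origin; HP runs at -94.1° with length 10.9, so P = (-0.77932, -10.872). ∠HPE = 140.1° gives PE at -54.200° from the x-axis; with |PE| = 12.9, E = (6.7666, -21.335). ∠PEB = 84.5° gives EB at 41.300° from the x-axis; with |EB| = 14.5, B = (17.660, -11.765). ∠EBD = 136.8° gives BD at 84.500° from the x-axis; with |BD| = 22.0, D = (19.769, 10.134). The perpendicularity gives DR at right angles to BD, so DR runs at 174.50°; with |DR| = 27.6, R = (-7.7044, 12.779). ∠DRA = 148.7° gives RA at -154.20° from the x-axis; with |RA| = 9.9, A = (-16.618, 8.4705). Then |HA| = |A − H| = 18.652.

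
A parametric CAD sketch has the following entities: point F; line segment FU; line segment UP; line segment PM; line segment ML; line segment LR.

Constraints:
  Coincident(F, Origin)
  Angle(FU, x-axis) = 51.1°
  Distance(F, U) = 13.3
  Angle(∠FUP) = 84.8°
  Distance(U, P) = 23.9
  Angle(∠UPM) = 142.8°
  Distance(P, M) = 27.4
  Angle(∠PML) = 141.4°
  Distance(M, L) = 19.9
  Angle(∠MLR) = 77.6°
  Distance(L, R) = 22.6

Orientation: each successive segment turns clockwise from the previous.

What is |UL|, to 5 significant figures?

62.023

F is at the origin; FU runs at 51.1° with length 13.3, so U = (8.3519, 10.351). ∠FUP = 84.8° gives UP at -44.100° from the x-axis; with |UP| = 23.9, P = (25.515, -6.2817). ∠UPM = 142.8° gives PM at -81.300° from the x-axis; with |PM| = 27.4, M = (29.660, -33.366). ∠PML = 141.4° gives ML at -119.90° from the x-axis; with |ML| = 19.9, L = (19.740, -50.618). Then |UL| = |L − U| = 62.023.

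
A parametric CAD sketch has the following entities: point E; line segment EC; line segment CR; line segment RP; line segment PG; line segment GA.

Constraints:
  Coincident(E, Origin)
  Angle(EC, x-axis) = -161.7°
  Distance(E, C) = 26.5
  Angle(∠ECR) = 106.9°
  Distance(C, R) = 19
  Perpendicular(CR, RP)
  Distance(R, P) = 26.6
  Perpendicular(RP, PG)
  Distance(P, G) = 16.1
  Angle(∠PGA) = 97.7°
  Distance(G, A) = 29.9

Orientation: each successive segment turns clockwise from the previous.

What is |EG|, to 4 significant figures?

10.68

E is at the origin; EC runs at -161.7° with length 26.5, so C = (-25.16, -8.321). ∠ECR = 106.9° gives CR at 125.2° from the x-axis; with |CR| = 19.0, R = (-36.11, 7.205). CR is perpendicular to RP, so RP runs at 35.20°; with |RP| = 26.6, P = (-14.38, 22.54). RP ⟂ PG, so PG runs at -54.80°; with |PG| = 16.1, G = (-5.095, 9.382). Then |EG| = |G − E| = 10.68.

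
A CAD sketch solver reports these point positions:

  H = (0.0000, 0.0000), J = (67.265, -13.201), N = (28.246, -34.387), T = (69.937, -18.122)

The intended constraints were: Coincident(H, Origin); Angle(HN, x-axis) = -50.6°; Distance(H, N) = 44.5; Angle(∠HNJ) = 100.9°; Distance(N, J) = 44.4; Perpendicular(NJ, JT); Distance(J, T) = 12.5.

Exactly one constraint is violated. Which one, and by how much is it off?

Distance(J, T) = 12.5 — off by 6.90.

H = (0.00, 0.00) ✓; HN at -50.60° ✓; |HN| = 44.50 ✓; ∠HNJ = 100.9° ✓; |NJ| = 44.40 ✓; ∠(NJ, JT) = 90.00° ✓; |JT| = 5.600 ✗.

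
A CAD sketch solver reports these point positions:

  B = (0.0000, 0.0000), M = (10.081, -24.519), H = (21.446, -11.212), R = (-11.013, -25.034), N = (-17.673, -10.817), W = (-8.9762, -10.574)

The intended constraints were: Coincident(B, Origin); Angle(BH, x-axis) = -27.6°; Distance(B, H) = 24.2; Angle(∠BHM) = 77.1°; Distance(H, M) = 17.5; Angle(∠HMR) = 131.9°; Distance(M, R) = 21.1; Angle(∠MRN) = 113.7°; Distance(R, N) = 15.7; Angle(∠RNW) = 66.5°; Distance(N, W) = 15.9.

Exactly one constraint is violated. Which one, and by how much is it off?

Distance(N, W) = 15.9 — off by 7.20.

B = (0.00, 0.00) ✓; BH at -27.60° ✓; |BH| = 24.20 ✓; ∠BHM = 77.10° ✓; |HM| = 17.50 ✓; ∠HMR = 131.9° ✓; |MR| = 21.10 ✓; ∠MRN = 113.7° ✓; |RN| = 15.70 ✓; ∠RNW = 66.50° ✓; |NW| = 8.700 ✗.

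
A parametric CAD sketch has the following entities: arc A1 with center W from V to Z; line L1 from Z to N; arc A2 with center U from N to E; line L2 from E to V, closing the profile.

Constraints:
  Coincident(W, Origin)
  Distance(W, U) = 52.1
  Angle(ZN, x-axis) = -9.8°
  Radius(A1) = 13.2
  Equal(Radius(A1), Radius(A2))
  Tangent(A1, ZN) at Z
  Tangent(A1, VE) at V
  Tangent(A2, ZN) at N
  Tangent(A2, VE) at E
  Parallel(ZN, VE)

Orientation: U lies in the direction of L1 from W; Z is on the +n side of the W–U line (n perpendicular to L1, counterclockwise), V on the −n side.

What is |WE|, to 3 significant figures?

53.7

The slot axis is L1's direction at -9.8°, so u = (cos -9.8°, sin -9.8°) = (0.985, -0.170) and n = (−sin -9.8°, cos -9.8°) = (0.170, 0.985). W is at the origin and U lies 52.1 along u from W, so U = 52.1·u = (51.3, -8.87). Tangency of A1 to both parallel lines with radius 13.2 puts Z and V at W ± 13.2·n: Z = (2.25, 13.0), V = (-2.25, -13.0). Equal radii place N and E the same way about U: N = U + 13.2·n = (53.6, 4.14), E = U − 13.2·n = (49.1, -21.9). Then |WE| = |E − W| = 53.7.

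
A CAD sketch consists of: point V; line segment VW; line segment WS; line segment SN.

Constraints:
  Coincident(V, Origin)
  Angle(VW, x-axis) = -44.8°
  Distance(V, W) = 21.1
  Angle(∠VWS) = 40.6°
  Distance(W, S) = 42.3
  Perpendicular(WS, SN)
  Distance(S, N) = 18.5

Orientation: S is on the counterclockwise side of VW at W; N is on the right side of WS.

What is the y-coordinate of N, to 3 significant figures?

28.8

V is at the origin; VW runs at -44.8° with length 21.1, so W = 21.1·(cos -44.8°, sin -44.8°) = (15.0, -14.9). ∠VWS = 40.6°, so WS runs at -44.8° + (180° − 40.6°) = 94.6° from the x-axis; with |WS| = 42.3, S = W + 42.3·(cos 94.6°, sin 94.6°) = (11.6, 27.3). The perpendicularity gives SN at right angles to WS; with |SN| = 18.5 on the right of WS, N = S + 18.5·(0.997, 0.0802) = (30.0, 28.8). So N.y = 28.8.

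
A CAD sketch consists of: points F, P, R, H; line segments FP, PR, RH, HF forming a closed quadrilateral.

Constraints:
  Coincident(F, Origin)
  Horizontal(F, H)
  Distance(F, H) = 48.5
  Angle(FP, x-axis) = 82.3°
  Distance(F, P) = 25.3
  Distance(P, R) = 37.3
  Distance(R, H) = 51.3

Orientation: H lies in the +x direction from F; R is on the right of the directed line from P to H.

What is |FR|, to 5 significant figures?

12.001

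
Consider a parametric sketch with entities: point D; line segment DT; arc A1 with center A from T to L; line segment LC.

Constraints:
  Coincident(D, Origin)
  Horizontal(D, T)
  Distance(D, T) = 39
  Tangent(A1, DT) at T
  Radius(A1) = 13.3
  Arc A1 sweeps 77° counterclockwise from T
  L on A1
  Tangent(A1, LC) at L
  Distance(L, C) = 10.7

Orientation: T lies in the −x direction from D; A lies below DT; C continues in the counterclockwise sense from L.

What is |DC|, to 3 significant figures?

58.2

D is at the origin; D and T share the same y with |DT| = 39.0 and T on the −x side, so T = (-39.0, 0.00). Since A1 is tangent to DT there, AT ⟂ DT, so A = T + (0, -13.3) = (-39.0, -13.3). On A1, T sits at bearing 90° from A; a 77° counterclockwise sweep puts L at bearing 167°, so L = A + 13.3·(cos 167°, sin 167°) = (-52.0, -10.3). The tangent condition forces AL to be normal to LC, so LC runs along (−sin 167°, cos 167°); with |LC| = 10.7, C = (-54.4, -20.7). Then |DC| = |C − D| = 58.2.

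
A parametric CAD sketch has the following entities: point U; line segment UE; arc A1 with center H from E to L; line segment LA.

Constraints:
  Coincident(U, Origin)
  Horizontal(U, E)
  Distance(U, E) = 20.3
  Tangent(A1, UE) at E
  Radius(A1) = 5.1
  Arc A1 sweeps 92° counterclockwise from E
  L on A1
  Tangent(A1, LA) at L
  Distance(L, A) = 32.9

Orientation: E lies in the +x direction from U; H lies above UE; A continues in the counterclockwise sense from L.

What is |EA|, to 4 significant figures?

38.36

U is at the origin; UE is horizontal with |UE| = 20.3 and E on the +x side, so E = (20.30, 0.000). Since A1 is tangent to UE there, HE ⟂ UE, so H = E + (0, 5.1) = (20.30, 5.100). On A1, E sits at bearing -90° from H; a 92° counterclockwise sweep puts L at bearing 2°, so L = H + 5.1·(cos 2°, sin 2°) = (25.40, 5.278). The tangent condition forces HL to be normal to LA, so LA runs along (−sin 2°, cos 2°); with |LA| = 32.9, A = (24.25, 38.16). Then |EA| = |A − E| = 38.36.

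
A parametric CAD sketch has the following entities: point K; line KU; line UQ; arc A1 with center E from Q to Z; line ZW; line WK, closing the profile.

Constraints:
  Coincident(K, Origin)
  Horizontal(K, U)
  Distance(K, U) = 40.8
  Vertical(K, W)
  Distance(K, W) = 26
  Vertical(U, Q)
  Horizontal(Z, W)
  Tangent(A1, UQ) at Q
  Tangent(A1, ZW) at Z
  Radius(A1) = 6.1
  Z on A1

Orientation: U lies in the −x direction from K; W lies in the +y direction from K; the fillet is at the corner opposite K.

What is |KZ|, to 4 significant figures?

43.36

The virtual corner opposite K is at (-40.80, 26.00). A1 meets UQ tangentially, so EQ is at right angles to UQ and since A1 is tangent to ZW there, EZ ⟂ ZW, with radius 6.1, so the center E sits 6.1 in from both sides at E = (-34.70, 19.90). That places the tangent points at Q = (-40.80, 19.90) on UQ and Z = (-34.70, 26.00) on ZW. Then |KZ| = |Z − K| = 43.36.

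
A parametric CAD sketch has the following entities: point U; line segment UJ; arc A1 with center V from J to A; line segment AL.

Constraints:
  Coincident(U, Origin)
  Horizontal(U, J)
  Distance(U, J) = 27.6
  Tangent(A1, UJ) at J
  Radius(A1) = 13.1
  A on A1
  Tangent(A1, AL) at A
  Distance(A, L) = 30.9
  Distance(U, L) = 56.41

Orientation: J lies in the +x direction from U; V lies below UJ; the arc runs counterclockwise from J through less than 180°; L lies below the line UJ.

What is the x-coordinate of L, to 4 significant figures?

32.15

U is at the origin; UJ is horizontal with |UJ| = 27.6 and J on the +x side, so J = (27.60, 0.000). Tangency of A1 to UJ means the radius VJ is perpendicular to UJ, so V = J + (0, -13.1) = (27.60, -13.10). Since VA ⟂ AL (tangency), |VL| = √(13.1² + 30.9²) = 33.56 regardless of where A sits on A1. So L lies on both circle(U, 56.41) and circle(V, 33.56); the below-UJ intersection is L = (32.15, -46.35). A is the foot of the tangent from L: A = (16.34, -19.80).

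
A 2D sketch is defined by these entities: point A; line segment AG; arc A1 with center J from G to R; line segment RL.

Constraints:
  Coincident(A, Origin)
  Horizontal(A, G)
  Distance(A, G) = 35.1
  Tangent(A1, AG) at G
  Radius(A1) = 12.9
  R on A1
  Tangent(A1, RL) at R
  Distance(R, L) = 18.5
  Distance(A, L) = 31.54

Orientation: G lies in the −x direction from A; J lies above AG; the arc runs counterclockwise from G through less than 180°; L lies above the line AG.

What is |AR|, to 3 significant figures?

24.5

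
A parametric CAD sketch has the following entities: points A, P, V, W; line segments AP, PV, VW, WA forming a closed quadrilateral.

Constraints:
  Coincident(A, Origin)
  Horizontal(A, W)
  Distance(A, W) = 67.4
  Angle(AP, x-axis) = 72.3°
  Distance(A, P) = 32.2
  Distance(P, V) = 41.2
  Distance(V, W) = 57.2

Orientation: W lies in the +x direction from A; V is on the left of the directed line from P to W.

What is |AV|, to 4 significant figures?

68.98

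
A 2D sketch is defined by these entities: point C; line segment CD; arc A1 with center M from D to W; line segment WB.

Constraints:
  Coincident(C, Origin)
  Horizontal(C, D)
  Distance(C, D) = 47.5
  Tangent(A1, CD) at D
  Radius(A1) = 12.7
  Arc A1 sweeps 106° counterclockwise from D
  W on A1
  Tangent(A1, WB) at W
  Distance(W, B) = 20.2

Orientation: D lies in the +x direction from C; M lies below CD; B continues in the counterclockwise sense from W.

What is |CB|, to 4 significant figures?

54.20

C is at the origin; C and D share the same y with |CD| = 47.5 and D on the +x side, so D = (47.50, 0.000). The tangent condition forces MD to be normal to CD, so M = D + (0, -12.7) = (47.50, -12.70). On A1, D sits at bearing 90° from M; a 106° counterclockwise sweep puts W at bearing 196°, so W = M + 12.7·(cos 196°, sin 196°) = (35.29, -16.20). The tangent condition forces MW to be normal to WB, so WB runs along (−sin 196°, cos 196°); with |WB| = 20.2, B = (40.86, -35.62). Then |CB| = |B − C| = 54.20.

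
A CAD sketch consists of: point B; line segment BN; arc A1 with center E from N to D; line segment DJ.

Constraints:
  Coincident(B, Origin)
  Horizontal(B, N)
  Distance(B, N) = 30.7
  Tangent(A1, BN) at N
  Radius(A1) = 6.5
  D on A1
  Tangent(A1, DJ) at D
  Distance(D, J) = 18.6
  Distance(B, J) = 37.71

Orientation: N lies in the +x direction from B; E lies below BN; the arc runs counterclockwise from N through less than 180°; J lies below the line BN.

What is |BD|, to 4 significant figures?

25.45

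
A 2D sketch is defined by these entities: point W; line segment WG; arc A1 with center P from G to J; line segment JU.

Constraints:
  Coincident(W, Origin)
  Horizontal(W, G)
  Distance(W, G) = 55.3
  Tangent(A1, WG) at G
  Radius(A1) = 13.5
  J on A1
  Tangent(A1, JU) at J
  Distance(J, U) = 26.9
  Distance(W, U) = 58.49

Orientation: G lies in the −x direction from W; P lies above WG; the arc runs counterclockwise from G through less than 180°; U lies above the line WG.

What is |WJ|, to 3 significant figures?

44.0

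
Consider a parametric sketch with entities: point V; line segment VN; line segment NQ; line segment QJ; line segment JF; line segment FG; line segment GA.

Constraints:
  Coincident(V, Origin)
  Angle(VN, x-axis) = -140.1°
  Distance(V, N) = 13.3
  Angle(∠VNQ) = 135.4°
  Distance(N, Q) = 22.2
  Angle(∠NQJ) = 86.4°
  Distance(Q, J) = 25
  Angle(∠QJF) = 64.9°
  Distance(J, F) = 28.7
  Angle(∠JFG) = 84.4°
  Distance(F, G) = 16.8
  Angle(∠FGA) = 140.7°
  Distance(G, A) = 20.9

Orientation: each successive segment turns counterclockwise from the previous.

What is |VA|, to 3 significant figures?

38.8

V is at the origin; VN runs at -140.1° with length 13.3, so N = (-10.2, -8.53). ∠VNQ = 135.4° gives NQ at -95.5° from the x-axis; with |NQ| = 22.2, Q = (-12.3, -30.6). ∠NQJ = 86.4° gives QJ at -1.90° from the x-axis; with |QJ| = 25.0, J = (12.7, -31.5). ∠QJF = 64.9° gives JF at 113° from the x-axis; with |JF| = 28.7, F = (1.35, -5.08). ∠JFG = 84.4° gives FG at -151° from the x-axis; with |FG| = 16.8, G = (-13.4, -13.2). ∠FGA = 140.7° gives GA at -112° from the x-axis; with |GA| = 20.9, A = (-21.2, -32.6). Then |VA| = |A − V| = 38.8.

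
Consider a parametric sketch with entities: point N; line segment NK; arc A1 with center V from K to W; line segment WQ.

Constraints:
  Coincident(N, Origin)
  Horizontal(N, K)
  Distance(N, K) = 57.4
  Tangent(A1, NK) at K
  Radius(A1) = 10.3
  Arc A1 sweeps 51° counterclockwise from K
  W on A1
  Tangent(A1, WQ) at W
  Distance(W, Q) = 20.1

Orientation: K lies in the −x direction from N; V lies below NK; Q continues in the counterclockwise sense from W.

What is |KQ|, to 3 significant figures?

28.4

N is at the origin; NK is horizontal with |NK| = 57.4 and K on the −x side, so K = (-57.4, 0.00). Tangency of A1 to NK means the radius VK is perpendicular to NK, so V = K + (0, -10.3) = (-57.4, -10.3). On A1, K sits at bearing 90° from V; a 51° counterclockwise sweep puts W at bearing 141°, so W = V + 10.3·(cos 141°, sin 141°) = (-65.4, -3.82). Tangency of A1 to WQ means the radius VW is perpendicular to WQ, so WQ runs along (−sin 141°, cos 141°); with |WQ| = 20.1, Q = (-78.1, -19.4). Then |KQ| = |Q − K| = 28.4.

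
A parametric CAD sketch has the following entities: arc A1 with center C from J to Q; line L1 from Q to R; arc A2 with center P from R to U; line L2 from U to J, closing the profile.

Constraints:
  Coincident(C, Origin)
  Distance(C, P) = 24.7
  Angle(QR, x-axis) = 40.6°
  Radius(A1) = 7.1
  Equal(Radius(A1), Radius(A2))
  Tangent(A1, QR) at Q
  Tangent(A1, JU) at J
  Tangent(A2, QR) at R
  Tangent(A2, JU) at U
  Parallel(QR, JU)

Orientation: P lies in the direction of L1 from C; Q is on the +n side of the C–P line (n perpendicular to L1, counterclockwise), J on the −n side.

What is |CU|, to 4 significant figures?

25.70

The slot axis is L1's direction at 40.6°, so u = (cos 40.6°, sin 40.6°) = (0.7593, 0.6508) and n = (−sin 40.6°, cos 40.6°) = (-0.6508, 0.7593). C is at the origin and P lies 24.7 along u from C, so P = 24.7·u = (18.75, 16.07). Tangency of A1 to both parallel lines with radius 7.1 puts Q and J at C ± 7.1·n: Q = (-4.620, 5.391), J = (4.620, -5.391). Equal radii place R and U the same way about P: R = P + 7.1·n = (14.13, 21.46), U = P − 7.1·n = (23.37, 10.68). Then |CU| = |U − C| = 25.70.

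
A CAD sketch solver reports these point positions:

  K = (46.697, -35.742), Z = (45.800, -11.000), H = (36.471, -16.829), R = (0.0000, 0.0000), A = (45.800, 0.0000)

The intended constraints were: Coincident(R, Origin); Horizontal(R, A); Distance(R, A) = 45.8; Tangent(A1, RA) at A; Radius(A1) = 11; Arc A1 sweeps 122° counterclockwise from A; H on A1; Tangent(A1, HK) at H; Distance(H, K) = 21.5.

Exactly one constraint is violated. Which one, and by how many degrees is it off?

Tangent(A1, HK) at H — off by 3.60°.

R = (0.00, 0.00) ✓; R.y = 0.00, A.y = 0.00 ✓; |RA| = 45.80 ✓; ∠(ZA, AR) = 90.00° ✓; |ZA| = 11.00 ✓; bearing(Z→H) − bearing(Z→A) = 122.0° ✓; |ZH| = 11.00 ✓; ∠(ZH, HK) = 93.60° ✗; |HK| = 21.50 ✓.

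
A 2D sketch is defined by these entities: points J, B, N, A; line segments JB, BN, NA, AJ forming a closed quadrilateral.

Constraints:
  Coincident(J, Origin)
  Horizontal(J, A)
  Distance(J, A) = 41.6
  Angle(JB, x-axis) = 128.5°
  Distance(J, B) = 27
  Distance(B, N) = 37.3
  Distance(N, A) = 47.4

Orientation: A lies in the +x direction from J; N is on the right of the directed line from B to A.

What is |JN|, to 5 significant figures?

14.306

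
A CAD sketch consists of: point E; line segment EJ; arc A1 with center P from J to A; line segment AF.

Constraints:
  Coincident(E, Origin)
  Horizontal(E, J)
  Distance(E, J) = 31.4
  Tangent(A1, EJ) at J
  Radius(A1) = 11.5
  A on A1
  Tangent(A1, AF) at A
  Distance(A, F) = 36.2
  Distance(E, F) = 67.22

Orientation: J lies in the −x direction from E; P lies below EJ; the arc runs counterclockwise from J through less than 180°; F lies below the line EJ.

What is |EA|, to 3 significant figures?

43.6

Checks: ∠(PJ, JE) = 90.00° ✓; |PJ| = 11.50 ✓; |PA| = 11.50 ✓; ∠(PA, AF) = 90.00° ✓; |AF| = 36.20 ✓; |EF| = 67.22 ✓.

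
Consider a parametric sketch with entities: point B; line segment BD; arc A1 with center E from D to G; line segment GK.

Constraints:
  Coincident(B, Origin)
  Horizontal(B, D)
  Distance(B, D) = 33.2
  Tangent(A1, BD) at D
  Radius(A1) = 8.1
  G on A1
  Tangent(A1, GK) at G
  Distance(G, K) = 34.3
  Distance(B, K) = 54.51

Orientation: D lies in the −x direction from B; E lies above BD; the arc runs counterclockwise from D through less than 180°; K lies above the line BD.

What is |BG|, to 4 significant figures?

27.19

B is at the origin; B and D share the same y with |BD| = 33.2 and D on the −x side, so D = (-33.20, 0.000). A1 meets BD tangentially, so ED is at right angles to BD, so E = D + (0, 8.1) = (-33.20, 8.100). Since EG ⟂ GK (tangency), |EK| = √(8.1² + 34.3²) = 35.24 regardless of where G sits on A1. So K lies on both circle(B, 54.51) and circle(E, 35.24); the above-BD intersection is K = (-33.06, 43.34). G is the foot of the tangent from K: G = (-25.31, 9.929).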